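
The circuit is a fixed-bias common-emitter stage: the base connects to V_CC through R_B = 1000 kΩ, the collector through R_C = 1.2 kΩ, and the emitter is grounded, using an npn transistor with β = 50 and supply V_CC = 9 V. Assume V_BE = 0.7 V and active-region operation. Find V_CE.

Base loop: V_CC = I_B·R_B + V_BE, so I_B = (9 − 0.7)/1000 kΩ = 0.0083 mA.
In the active region I_C = β·I_B = 50 × 0.0083 = 0.415 mA.
Collector loop: V_CE = V_CC − I_C·R_C = 9 − 0.415×1.2 = 8.5 V.
Since V_CE = 8.5 V > V_CE(sat) ≈ 0.2 V, the transistor is in the active region as assumed.

V_CE ≈ 8.5 V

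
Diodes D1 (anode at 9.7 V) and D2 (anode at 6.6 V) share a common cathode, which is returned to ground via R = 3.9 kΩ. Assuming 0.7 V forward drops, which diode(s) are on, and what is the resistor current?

Assume both conduct. Then node N would need to be at both 9.7−0.7 = 9 V and 6.6−0.7 = 5.9 V, which is impossible.
Assume only D1 conducts: V_N = 9.7 − 0.7 = 9 V, so I_R = 9/3.9 = 2.31 mA.
Check D2: its anode-to-cathode voltage is 6.6 − 9 = -2.4 V < 0.7 V, so it is off. The assumption is consistent.

Only D1 conducts; I_R ≈ 2.3 mA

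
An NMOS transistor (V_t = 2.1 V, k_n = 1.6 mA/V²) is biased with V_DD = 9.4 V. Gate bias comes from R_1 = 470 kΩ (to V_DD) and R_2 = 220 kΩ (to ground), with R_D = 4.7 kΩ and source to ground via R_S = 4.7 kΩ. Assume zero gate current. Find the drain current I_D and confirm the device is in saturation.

I_D ≈ 0.11 mA

V_G = V_DD·R_2/(R_1+R_2) = 9.4×220/690 = 3 V.
Assume saturation: I_D = (k_n/2)(V_GS − V_t)² with V_GS = V_G − I_D·R_S = 3 − 4.7·I_D.
Substituting gives 17.7·I_D² − 7.75·I_D + 0.644 = 0, with roots I_D = 0.111 or 0.327 mA.
The root I_D = 0.327 mA gives V_GS = 1.46 V ≤ V_t, so take I_D = 0.111 mA.
Then V_GS = 2.47 V and V_DS = V_DD − I_D(R_D+R_S) = 9.4 − 0.111×9.4 = 8.35 V.
Saturation requires V_DS ≥ V_GS − V_t = 0.373 V; 8.35 ≥ 0.373 ✓.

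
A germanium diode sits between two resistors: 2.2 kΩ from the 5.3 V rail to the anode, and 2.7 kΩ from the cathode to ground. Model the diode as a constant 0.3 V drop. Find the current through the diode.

I ≈ 1 mA

The two resistors are in series with the diode, so KVL gives 5.3 = I·2.2 + 0.3 + I·2.7.
I = (5.3 − 0.3) / (2.2 + 2.7) kΩ = 5 / 4.9 = 1.02 mA.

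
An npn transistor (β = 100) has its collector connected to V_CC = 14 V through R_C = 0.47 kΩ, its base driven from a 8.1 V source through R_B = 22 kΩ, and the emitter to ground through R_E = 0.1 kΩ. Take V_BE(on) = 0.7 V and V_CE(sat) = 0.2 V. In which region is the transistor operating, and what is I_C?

Assume active. Base-emitter loop: I_B = (V_BB − V_BE)/(R_B + (β+1)R_E) = (8.1 − 0.7)/(22 + 101×0.1) = 0.231 mA.
I_C = β·I_B = 100×0.231 = 23.1 mA.
V_CE = V_CC − I_C·R_C − I_E·R_E = 14 − 23.1×0.47 − 23.3×0.1 = 0.837 V > V_CE(sat), so the active-region assumption holds.

active; I_C ≈ 23 mA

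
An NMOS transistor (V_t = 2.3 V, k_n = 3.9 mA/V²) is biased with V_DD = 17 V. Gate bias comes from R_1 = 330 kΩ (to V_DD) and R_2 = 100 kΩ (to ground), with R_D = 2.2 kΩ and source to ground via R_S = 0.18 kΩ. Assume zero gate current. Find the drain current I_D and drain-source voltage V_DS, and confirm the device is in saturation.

V_G = V_DD·R_2/(R_1+R_2) = 17×100/430 = 3.95 V.
Assume saturation: I_D = (k_n/2)(V_GS − V_t)² with V_GS = V_G − I_D·R_S = 3.95 − 0.18·I_D.
Substituting gives 0.0632·I_D² − 2.16·I_D + 5.33 = 0, with roots I_D = 2.68 or 31.5 mA.
The root I_D = 31.5 mA gives V_GS = -1.72 V ≤ V_t, so take I_D = 2.68 mA.
Then V_GS = 3.47 V and V_DS = V_DD − I_D(R_D+R_S) = 17 − 2.68×2.38 = 10.6 V.
Saturation requires V_DS ≥ V_GS − V_t = 1.17 V; 10.6 ≥ 1.17 ✓.

I_D ≈ 2.7 mA, V_DS ≈ 11 V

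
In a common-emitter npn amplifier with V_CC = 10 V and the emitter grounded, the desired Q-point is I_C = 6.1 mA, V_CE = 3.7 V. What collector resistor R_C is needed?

R_C ≈ 1 kΩ

Collector loop: V_CC = I_C·R_C + V_CE.
R_C = (V_CC − V_CE)/I_C = (10 − 3.7)/6.1 = 1.03 kΩ.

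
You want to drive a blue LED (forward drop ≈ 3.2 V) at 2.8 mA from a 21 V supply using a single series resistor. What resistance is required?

R ≈ 6.4 kΩ

The resistor drops V_S − V_D = 21 − 3.2 = 17.8 V at 2.8 mA.
R = 17.8 V / 2.8 mA = 6.36 kΩ.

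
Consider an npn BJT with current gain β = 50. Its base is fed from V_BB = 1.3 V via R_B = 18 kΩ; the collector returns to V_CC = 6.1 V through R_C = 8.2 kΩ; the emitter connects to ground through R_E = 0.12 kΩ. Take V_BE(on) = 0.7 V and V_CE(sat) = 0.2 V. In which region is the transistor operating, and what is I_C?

Assume active: I_B = (1.3 − 0.7)/(18 + 51×0.12) = 0.0249 mA, I_C = β·I_B = 1.24 mA.
Then V_CE = 6.1 − 1.24×8.2 − 1.27×0.12 = -4.25 V < 0.2 V — the active assumption fails.
Re-solve with V_CE = 0.2 V. KCL at the emitter: V_E/R_E = (V_BB−0.7−V_E)/R_B + (V_CC−0.2−V_E)/R_C, giving V_E = 0.0885 V.
I_C = (V_CC − 0.2 − V_E)/R_C = (5.9 − 0.0885)/8.2 = 0.709 mA.
Check: I_B = (0.6 − 0.0885)/18 = 0.0284 mA, and β·I_B = 1.42 mA > I_C, confirming saturation.

saturation; I_C ≈ 0.71 mA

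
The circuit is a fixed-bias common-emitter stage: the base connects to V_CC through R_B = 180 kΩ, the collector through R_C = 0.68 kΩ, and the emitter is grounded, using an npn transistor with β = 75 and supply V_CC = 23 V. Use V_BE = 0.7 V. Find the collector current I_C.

Base loop: V_CC = I_B·R_B + V_BE, so I_B = (23 − 0.7)/180 kΩ = 0.124 mA.
In the active region I_C = β·I_B = 75 × 0.124 = 9.29 mA.
Collector loop: V_CE = V_CC − I_C·R_C = 23 − 9.29×0.68 = 16.7 V.
Since V_CE = 16.7 V > V_CE(sat) ≈ 0.2 V, the transistor is in the active region as assumed.

I_C ≈ 9.3 mA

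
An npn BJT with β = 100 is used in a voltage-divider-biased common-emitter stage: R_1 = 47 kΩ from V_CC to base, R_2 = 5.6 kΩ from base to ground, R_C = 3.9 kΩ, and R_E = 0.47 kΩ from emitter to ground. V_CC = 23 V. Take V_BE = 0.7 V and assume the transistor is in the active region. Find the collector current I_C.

Thevenize the base divider: V_Th = V_CC·R_2/(R_1+R_2) = 23×5.6/52.6 = 2.45 V, R_Th = R_1‖R_2 = 5 kΩ.
Base-emitter loop: V_Th = I_B·R_Th + V_BE + (β+1)I_B·R_E, so I_B = (2.45 − 0.7) / (5 + 101×0.47) = 0.0333 mA.
I_C = β·I_B = 100×0.0333 = 3.33 mA, and I_E = (β+1)I_B = 3.37 mA.
V_CE = V_CC − I_C·R_C − I_E·R_E = 23 − 3.33×3.9 − 3.37×0.47 = 8.42 V.
V_CE = 8.42 V > 0.2 V confirms active-region operation.

I_C ≈ 3.3 mA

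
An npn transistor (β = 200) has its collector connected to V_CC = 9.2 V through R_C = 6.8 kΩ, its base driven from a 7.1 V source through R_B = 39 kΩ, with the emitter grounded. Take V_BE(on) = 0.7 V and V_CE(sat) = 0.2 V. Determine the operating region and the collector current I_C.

saturation; I_C ≈ 1.3 mA

Assume active: I_B = (7.1 − 0.7)/39 = 0.164 mA, giving I_C = β·I_B = 32.8 mA.
But then V_CE = 9.2 − 32.8×6.8 = -214 V < V_CE(sat) = 0.2 V — impossible in the active region.
So the transistor is saturated. With V_CE = 0.2 V, I_C = (V_CC − 0.2)/R_C = 9/6.8 = 1.32 mA.
Check: β·I_B = 32.8 mA > I_C = 1.32 mA, confirming saturation.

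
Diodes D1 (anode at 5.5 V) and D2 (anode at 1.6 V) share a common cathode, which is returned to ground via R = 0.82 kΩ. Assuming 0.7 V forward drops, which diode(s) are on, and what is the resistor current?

Only D1 conducts; I_R ≈ 5.9 mA

Assume both conduct. Then node N would need to be at both 5.5−0.7 = 4.8 V and 1.6−0.7 = 0.9 V, which is impossible.
Assume only D1 conducts: V_N = 5.5 − 0.7 = 4.8 V, so I_R = 4.8/0.82 = 5.85 mA.
Check D2: its anode-to-cathode voltage is 1.6 − 4.8 = -3.2 V < 0.7 V, so it is off. The assumption is consistent.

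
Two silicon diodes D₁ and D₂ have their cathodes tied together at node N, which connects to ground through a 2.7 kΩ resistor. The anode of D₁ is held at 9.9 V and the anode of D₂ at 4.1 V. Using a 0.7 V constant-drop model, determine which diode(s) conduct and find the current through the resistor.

Assume both conduct. Then node N would need to be at both 9.9−0.7 = 9.2 V and 4.1−0.7 = 3.4 V, which is impossible.
Assume only D₁ conducts: V_N = 9.9 − 0.7 = 9.2 V, so I_R = 9.2/2.7 = 3.41 mA.
Check D₂: its anode-to-cathode voltage is 4.1 − 9.2 = -5.1 V < 0.7 V, so it is off. The assumption is consistent.

Only D₁ conducts; I_R ≈ 3.4 mA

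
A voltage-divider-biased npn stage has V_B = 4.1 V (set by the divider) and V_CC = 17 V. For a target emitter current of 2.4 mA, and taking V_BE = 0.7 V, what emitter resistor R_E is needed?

V_E = V_B − V_BE = 4.1 − 0.7 = 3.4 V.
R_E = V_E / I_E = 3.4 / 2.4 = 1.42 kΩ.

R_E ≈ 1.4 kΩ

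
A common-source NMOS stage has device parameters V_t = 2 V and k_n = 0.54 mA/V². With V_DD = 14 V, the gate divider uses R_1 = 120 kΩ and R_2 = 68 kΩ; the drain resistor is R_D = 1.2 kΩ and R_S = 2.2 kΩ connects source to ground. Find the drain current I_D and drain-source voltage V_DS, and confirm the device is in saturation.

V_G = V_DD·R_2/(R_1+R_2) = 14×68/188 = 5.06 V.
Assume saturation: I_D = (k_n/2)(V_GS − V_t)² with V_GS = V_G − I_D·R_S = 5.06 − 2.2·I_D.
Substituting gives 1.31·I_D² − 4.64·I_D + 2.53 = 0, with roots I_D = 0.674 or 2.88 mA.
The root I_D = 2.88 mA gives V_GS = -1.26 V ≤ V_t, so take I_D = 0.674 mA.
Then V_GS = 3.58 V and V_DS = V_DD − I_D(R_D+R_S) = 14 − 0.674×3.4 = 11.7 V.
Saturation requires V_DS ≥ V_GS − V_t = 1.58 V; 11.7 ≥ 1.58 ✓.

I_D ≈ 0.67 mA, V_DS ≈ 12 V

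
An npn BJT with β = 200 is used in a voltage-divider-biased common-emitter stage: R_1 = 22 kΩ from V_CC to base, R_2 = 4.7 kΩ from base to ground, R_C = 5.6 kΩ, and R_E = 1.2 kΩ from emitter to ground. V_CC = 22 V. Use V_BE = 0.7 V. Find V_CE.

V_CE ≈ 4.4 V

Thevenize the base divider: V_Th = V_CC·R_2/(R_1+R_2) = 22×4.7/26.7 = 3.87 V, R_Th = R_1‖R_2 = 3.87 kΩ.
Base-emitter loop: V_Th = I_B·R_Th + V_BE + (β+1)I_B·R_E, so I_B = (3.87 − 0.7) / (3.87 + 201×1.2) = 0.0129 mA.
I_C = β·I_B = 200×0.0129 = 2.59 mA, and I_E = (β+1)I_B = 2.6 mA.
V_CE = V_CC − I_C·R_C − I_E·R_E = 22 − 2.59×5.6 − 2.6×1.2 = 4.38 V.
V_CE = 4.38 V > 0.2 V confirms active-region operation.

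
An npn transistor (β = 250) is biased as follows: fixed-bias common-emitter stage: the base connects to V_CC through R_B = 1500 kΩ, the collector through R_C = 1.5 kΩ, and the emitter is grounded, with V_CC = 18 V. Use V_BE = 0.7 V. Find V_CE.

Base loop: V_CC = I_B·R_B + V_BE, so I_B = (18 − 0.7)/1500 kΩ = 0.0115 mA.
In the active region I_C = β·I_B = 250 × 0.0115 = 2.88 mA.
Collector loop: V_CE = V_CC − I_C·R_C = 18 − 2.88×1.5 = 13.7 V.
Since V_CE = 13.7 V > V_CE(sat) ≈ 0.2 V, the transistor is in the active region as assumed.

V_CE ≈ 14 V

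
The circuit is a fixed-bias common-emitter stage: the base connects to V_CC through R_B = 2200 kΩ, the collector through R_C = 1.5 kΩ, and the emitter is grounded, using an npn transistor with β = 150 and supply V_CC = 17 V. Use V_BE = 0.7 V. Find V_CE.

Base loop: V_CC = I_B·R_B + V_BE, so I_B = (17 − 0.7)/2200 kΩ = 0.00741 mA.
In the active region I_C = β·I_B = 150 × 0.00741 = 1.11 mA.
Collector loop: V_CE = V_CC − I_C·R_C = 17 − 1.11×1.5 = 15.3 V.
Since V_CE = 15.3 V > V_CE(sat) ≈ 0.2 V, the transistor is in the active region as assumed.

V_CE ≈ 15 V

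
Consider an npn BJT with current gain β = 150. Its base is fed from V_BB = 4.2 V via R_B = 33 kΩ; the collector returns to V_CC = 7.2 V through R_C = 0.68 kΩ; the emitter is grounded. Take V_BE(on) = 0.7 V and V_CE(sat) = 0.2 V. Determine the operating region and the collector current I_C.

saturation; I_C ≈ 10 mA

Assume active: I_B = (4.2 − 0.7)/33 = 0.106 mA, giving I_C = β·I_B = 15.9 mA.
But then V_CE = 7.2 − 15.9×0.68 = -3.62 V < V_CE(sat) = 0.2 V — impossible in the active region.
So the transistor is saturated. With V_CE = 0.2 V, I_C = (V_CC − 0.2)/R_C = 7/0.68 = 10.3 mA.
Check: β·I_B = 15.9 mA > I_C = 10.3 mA, confirming saturation.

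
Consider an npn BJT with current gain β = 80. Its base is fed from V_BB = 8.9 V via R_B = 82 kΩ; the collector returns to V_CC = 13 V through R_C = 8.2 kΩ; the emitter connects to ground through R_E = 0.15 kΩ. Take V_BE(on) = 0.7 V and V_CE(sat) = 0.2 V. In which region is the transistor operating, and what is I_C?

Assume active: I_B = (8.9 − 0.7)/(82 + 81×0.15) = 0.0871 mA, I_C = β·I_B = 6.97 mA.
Then V_CE = 13 − 6.97×8.2 − 7.05×0.15 = -45.2 V < 0.2 V — the active assumption fails.
Re-solve with V_CE = 0.2 V. KCL at the emitter: V_E/R_E = (V_BB−0.7−V_E)/R_B + (V_CC−0.2−V_E)/R_C, giving V_E = 0.244 V.
I_C = (V_CC − 0.2 − V_E)/R_C = (12.8 − 0.244)/8.2 = 1.53 mA.
Check: I_B = (8.2 − 0.244)/82 = 0.097 mA, and β·I_B = 7.76 mA > I_C, confirming saturation.

saturation; I_C ≈ 1.5 mA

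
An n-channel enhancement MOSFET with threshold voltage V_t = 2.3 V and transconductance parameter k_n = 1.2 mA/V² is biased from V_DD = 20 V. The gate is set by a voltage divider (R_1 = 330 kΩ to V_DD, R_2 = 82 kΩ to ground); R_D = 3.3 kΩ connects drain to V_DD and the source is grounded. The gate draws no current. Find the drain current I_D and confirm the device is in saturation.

I_D ≈ 1.7 mA

V_G = V_DD·R_2/(R_1+R_2) = 20×82/412 = 3.98 V. With the source grounded, V_GS = V_G = 3.98 V.
Assume saturation: I_D = (k_n/2)(V_GS − V_t)² = (1.2/2)×(3.98 − 2.3)² = 0.6×1.68² = 1.69 mA.
V_DS = V_DD − I_D·R_D = 20 − 1.69×3.3 = 14.4 V.
Saturation requires V_DS ≥ V_GS − V_t = 1.68 V; 14.4 ≥ 1.68 ✓.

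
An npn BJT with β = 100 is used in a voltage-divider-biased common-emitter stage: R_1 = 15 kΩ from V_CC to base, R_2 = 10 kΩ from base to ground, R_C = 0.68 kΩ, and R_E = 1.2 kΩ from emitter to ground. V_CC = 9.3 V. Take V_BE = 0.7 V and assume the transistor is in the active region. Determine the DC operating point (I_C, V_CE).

Thevenize the base divider: V_Th = V_CC·R_2/(R_1+R_2) = 9.3×10/25 = 3.72 V, R_Th = R_1‖R_2 = 6 kΩ.
Base-emitter loop: V_Th = I_B·R_Th + V_BE + (β+1)I_B·R_E, so I_B = (3.72 − 0.7) / (6 + 101×1.2) = 0.0237 mA.
I_C = β·I_B = 100×0.0237 = 2.37 mA, and I_E = (β+1)I_B = 2.4 mA.
V_CE = V_CC − I_C·R_C − I_E·R_E = 9.3 − 2.37×0.68 − 2.4×1.2 = 4.81 V.
V_CE = 4.81 V > 0.2 V confirms active-region operation.

I_C ≈ 2.4 mA, V_CE ≈ 4.8 V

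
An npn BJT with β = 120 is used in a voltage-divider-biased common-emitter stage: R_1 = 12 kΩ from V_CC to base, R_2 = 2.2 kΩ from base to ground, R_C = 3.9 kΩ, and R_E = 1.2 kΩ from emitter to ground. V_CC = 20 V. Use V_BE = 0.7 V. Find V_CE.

V_CE ≈ 10 V

Thevenize the base divider: V_Th = V_CC·R_2/(R_1+R_2) = 20×2.2/14.2 = 3.1 V, R_Th = R_1‖R_2 = 1.86 kΩ.
Base-emitter loop: V_Th = I_B·R_Th + V_BE + (β+1)I_B·R_E, so I_B = (3.1 − 0.7) / (1.86 + 121×1.2) = 0.0163 mA.
I_C = β·I_B = 120×0.0163 = 1.96 mA, and I_E = (β+1)I_B = 1.97 mA.
V_CE = V_CC − I_C·R_C − I_E·R_E = 20 − 1.96×3.9 − 1.97×1.2 = 10 V.
V_CE = 10 V > 0.2 V confirms active-region operation.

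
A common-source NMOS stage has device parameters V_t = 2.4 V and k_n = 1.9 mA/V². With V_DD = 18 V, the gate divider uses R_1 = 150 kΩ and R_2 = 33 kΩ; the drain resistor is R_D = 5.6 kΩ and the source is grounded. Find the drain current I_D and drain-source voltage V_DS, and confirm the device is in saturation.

I_D ≈ 0.68 mA, V_DS ≈ 14 V

V_G = V_DD·R_2/(R_1+R_2) = 18×33/183 = 3.25 V. With the source grounded, V_GS = V_G = 3.25 V.
Assume saturation: I_D = (k_n/2)(V_GS − V_t)² = (1.9/2)×(3.25 − 2.4)² = 0.95×0.846² = 0.68 mA.
V_DS = V_DD − I_D·R_D = 18 − 0.68×5.6 = 14.2 V.
Saturation requires V_DS ≥ V_GS − V_t = 0.846 V; 14.2 ≥ 0.846 ✓.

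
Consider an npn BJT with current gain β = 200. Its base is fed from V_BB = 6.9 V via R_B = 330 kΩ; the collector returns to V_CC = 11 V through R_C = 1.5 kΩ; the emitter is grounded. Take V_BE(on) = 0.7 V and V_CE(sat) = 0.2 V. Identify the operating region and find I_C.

Assume active. Base-emitter loop: I_B = (V_BB − V_BE)/R_B = (6.9 − 0.7)/330 = 0.0188 mA.
I_C = β·I_B = 200×0.0188 = 3.76 mA.
V_CE = V_CC − I_C·R_C = 11 − 3.76×1.5 = 5.36 V > V_CE(sat), so the active-region assumption holds.

active; I_C ≈ 3.8 mA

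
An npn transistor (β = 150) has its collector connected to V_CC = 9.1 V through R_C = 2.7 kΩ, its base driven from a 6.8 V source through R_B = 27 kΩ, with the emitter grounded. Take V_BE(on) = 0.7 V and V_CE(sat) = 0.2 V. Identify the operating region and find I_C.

saturation; I_C ≈ 3.3 mA

Assume active: I_B = (6.8 − 0.7)/27 = 0.226 mA, giving I_C = β·I_B = 33.9 mA.
But then V_CE = 9.1 − 33.9×2.7 = -82.4 V < V_CE(sat) = 0.2 V — impossible in the active region.
So the transistor is saturated. With V_CE = 0.2 V, I_C = (V_CC − 0.2)/R_C = 8.9/2.7 = 3.3 mA.
Check: β·I_B = 33.9 mA > I_C = 3.3 mA, confirming saturation.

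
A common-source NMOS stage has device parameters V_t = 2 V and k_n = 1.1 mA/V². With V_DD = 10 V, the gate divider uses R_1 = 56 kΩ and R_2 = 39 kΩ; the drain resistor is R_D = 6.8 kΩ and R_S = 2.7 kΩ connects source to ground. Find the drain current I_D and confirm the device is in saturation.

I_D ≈ 0.45 mA

V_G = V_DD·R_2/(R_1+R_2) = 10×39/95 = 4.11 V.
Assume saturation: I_D = (k_n/2)(V_GS − V_t)² with V_GS = V_G − I_D·R_S = 4.11 − 2.7·I_D.
Substituting gives 4.01·I_D² − 7.25·I_D + 2.44 = 0, with roots I_D = 0.446 or 1.36 mA.
The root I_D = 1.36 mA gives V_GS = 0.426 V ≤ V_t, so take I_D = 0.446 mA.
Then V_GS = 2.9 V and V_DS = V_DD − I_D(R_D+R_S) = 10 − 0.446×9.5 = 5.76 V.
Saturation requires V_DS ≥ V_GS − V_t = 0.901 V; 5.76 ≥ 0.901 ✓.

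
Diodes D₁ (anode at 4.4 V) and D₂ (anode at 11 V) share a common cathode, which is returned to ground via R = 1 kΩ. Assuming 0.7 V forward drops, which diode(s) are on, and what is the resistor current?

Only D₂ conducts; I_R ≈ 10 mA

Assume both conduct. Then node N would need to be at both 4.4−0.7 = 3.7 V and 11−0.7 = 10.3 V, which is impossible.
Assume only D₂ conducts: V_N = 11 − 0.7 = 10.3 V, so I_R = 10.3/1 = 10.3 mA.
Check D₁: its anode-to-cathode voltage is 4.4 − 10.3 = -5.9 V < 0.7 V, so it is off. The assumption is consistent.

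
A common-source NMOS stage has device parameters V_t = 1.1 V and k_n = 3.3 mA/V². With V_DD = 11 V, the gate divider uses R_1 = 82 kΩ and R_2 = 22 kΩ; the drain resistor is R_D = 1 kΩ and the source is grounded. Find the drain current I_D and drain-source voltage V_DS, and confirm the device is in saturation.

V_G = V_DD·R_2/(R_1+R_2) = 11×22/104 = 2.33 V. With the source grounded, V_GS = V_G = 2.33 V.
Assume saturation: I_D = (k_n/2)(V_GS − V_t)² = (3.3/2)×(2.33 − 1.1)² = 1.65×1.23² = 2.48 mA.
V_DS = V_DD − I_D·R_D = 11 − 2.48×1 = 8.52 V.
Saturation requires V_DS ≥ V_GS − V_t = 1.23 V; 8.52 ≥ 1.23 ✓.

I_D ≈ 2.5 mA, V_DS ≈ 8.5 V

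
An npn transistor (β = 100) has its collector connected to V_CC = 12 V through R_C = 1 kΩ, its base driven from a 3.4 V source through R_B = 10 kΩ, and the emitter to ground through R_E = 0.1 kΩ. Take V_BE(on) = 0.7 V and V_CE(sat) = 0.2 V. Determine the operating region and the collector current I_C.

Assume active: I_B = (3.4 − 0.7)/(10 + 101×0.1) = 0.134 mA, I_C = β·I_B = 13.4 mA.
Then V_CE = 12 − 13.4×1 − 13.6×0.1 = -2.79 V < 0.2 V — the active assumption fails.
Re-solve with V_CE = 0.2 V. KCL at the emitter: V_E/R_E = (V_BB−0.7−V_E)/R_B + (V_CC−0.2−V_E)/R_C, giving V_E = 1.09 V.
I_C = (V_CC − 0.2 − V_E)/R_C = (11.8 − 1.09)/1 = 10.7 mA.
Check: I_B = (2.7 − 1.09)/10 = 0.161 mA, and β·I_B = 16.1 mA > I_C, confirming saturation.

saturation; I_C ≈ 11 mA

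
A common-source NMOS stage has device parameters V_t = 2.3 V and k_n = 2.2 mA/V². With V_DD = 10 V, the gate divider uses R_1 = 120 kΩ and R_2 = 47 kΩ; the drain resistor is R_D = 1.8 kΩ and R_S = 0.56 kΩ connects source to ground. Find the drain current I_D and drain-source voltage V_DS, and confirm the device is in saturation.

I_D ≈ 0.19 mA, V_DS ≈ 9.6 V

V_G = V_DD·R_2/(R_1+R_2) = 10×47/167 = 2.81 V.
Assume saturation: I_D = (k_n/2)(V_GS − V_t)² with V_GS = V_G − I_D·R_S = 2.81 − 0.56·I_D.
Substituting gives 0.345·I_D² − 1.63·I_D + 0.291 = 0, with roots I_D = 0.185 or 4.55 mA.
The root I_D = 4.55 mA gives V_GS = 0.266 V ≤ V_t, so take I_D = 0.185 mA.
Then V_GS = 2.71 V and V_DS = V_DD − I_D(R_D+R_S) = 10 − 0.185×2.36 = 9.56 V.
Saturation requires V_DS ≥ V_GS − V_t = 0.411 V; 9.56 ≥ 0.411 ✓.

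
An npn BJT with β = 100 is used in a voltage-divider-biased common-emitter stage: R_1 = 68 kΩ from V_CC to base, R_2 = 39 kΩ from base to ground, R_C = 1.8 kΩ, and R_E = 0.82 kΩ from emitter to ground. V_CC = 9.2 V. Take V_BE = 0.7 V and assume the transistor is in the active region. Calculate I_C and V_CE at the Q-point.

I_C ≈ 2.5 mA, V_CE ≈ 2.7 V

Thevenize the base divider: V_Th = V_CC·R_2/(R_1+R_2) = 9.2×39/107 = 3.35 V, R_Th = R_1‖R_2 = 24.8 kΩ.
Base-emitter loop: V_Th = I_B·R_Th + V_BE + (β+1)I_B·R_E, so I_B = (3.35 − 0.7) / (24.8 + 101×0.82) = 0.0247 mA.
I_C = β·I_B = 100×0.0247 = 2.47 mA, and I_E = (β+1)I_B = 2.49 mA.
V_CE = V_CC − I_C·R_C − I_E·R_E = 9.2 − 2.47×1.8 − 2.49×0.82 = 2.72 V.
V_CE = 2.72 V > 0.2 V confirms active-region operation.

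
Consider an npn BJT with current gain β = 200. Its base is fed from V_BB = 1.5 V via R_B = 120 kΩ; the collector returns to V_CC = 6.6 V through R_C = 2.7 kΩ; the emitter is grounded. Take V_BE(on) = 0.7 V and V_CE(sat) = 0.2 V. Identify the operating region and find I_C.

active; I_C ≈ 1.3 mA

Assume active. Base-emitter loop: I_B = (V_BB − V_BE)/R_B = (1.5 − 0.7)/120 = 0.00667 mA.
I_C = β·I_B = 200×0.00667 = 1.33 mA.
V_CE = V_CC − I_C·R_C = 6.6 − 1.33×2.7 = 3 V > V_CE(sat), so the active-region assumption holds.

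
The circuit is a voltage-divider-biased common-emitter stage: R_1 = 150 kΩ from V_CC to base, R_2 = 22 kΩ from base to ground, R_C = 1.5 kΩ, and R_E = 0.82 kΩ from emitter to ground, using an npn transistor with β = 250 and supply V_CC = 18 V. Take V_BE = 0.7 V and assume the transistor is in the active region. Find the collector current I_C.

Thevenize the base divider: V_Th = V_CC·R_2/(R_1+R_2) = 18×22/172 = 2.3 V, R_Th = R_1‖R_2 = 19.2 kΩ.
Base-emitter loop: V_Th = I_B·R_Th + V_BE + (β+1)I_B·R_E, so I_B = (2.3 − 0.7) / (19.2 + 251×0.82) = 0.00712 mA.
I_C = β·I_B = 250×0.00712 = 1.78 mA, and I_E = (β+1)I_B = 1.79 mA.
V_CE = V_CC − I_C·R_C − I_E·R_E = 18 − 1.78×1.5 − 1.79×0.82 = 13.9 V.
V_CE = 13.9 V > 0.2 V confirms active-region operation.

I_C ≈ 1.8 mA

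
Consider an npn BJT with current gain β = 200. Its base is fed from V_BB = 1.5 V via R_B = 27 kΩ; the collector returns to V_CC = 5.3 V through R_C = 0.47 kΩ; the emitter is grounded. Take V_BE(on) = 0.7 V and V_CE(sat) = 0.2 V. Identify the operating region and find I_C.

active; I_C ≈ 5.9 mA

Assume active. Base-emitter loop: I_B = (V_BB − V_BE)/R_B = (1.5 − 0.7)/27 = 0.0296 mA.
I_C = β·I_B = 200×0.0296 = 5.93 mA.
V_CE = V_CC − I_C·R_C = 5.3 − 5.93×0.47 = 2.51 V > V_CE(sat), so the active-region assumption holds.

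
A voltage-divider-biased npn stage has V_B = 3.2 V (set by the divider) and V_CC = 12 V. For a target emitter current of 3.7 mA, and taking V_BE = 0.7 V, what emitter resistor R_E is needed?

R_E ≈ 0.68 kΩ

V_E = V_B − V_BE = 3.2 − 0.7 = 2.5 V.
R_E = V_E / I_E = 2.5 / 3.7 = 0.676 kΩ.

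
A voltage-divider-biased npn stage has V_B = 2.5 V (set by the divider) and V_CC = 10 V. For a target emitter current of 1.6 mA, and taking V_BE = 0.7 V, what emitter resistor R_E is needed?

R_E ≈ 1.1 kΩ

V_E = V_B − V_BE = 2.5 − 0.7 = 1.8 V.
R_E = V_E / I_E = 1.8 / 1.6 = 1.12 kΩ.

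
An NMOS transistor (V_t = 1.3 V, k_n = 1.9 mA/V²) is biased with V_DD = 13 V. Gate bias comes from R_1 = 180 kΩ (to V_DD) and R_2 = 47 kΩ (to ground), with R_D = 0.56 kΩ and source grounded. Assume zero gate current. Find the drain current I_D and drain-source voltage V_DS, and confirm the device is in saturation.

I_D ≈ 1.8 mA, V_DS ≈ 12 V

V_G = V_DD·R_2/(R_1+R_2) = 13×47/227 = 2.69 V. With the source grounded, V_GS = V_G = 2.69 V.
Assume saturation: I_D = (k_n/2)(V_GS − V_t)² = (1.9/2)×(2.69 − 1.3)² = 0.95×1.39² = 1.84 mA.
V_DS = V_DD − I_D·R_D = 13 − 1.84×0.56 = 12 V.
Saturation requires V_DS ≥ V_GS − V_t = 1.39 V; 12 ≥ 1.39 ✓.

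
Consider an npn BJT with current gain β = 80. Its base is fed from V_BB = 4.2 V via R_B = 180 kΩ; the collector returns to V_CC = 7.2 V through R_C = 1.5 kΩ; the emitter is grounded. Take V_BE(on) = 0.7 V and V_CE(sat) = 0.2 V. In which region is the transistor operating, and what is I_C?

active; I_C ≈ 1.6 mA

Assume active. Base-emitter loop: I_B = (V_BB − V_BE)/R_B = (4.2 − 0.7)/180 = 0.0194 mA.
I_C = β·I_B = 80×0.0194 = 1.56 mA.
V_CE = V_CC − I_C·R_C = 7.2 − 1.56×1.5 = 4.87 V > V_CE(sat), so the active-region assumption holds.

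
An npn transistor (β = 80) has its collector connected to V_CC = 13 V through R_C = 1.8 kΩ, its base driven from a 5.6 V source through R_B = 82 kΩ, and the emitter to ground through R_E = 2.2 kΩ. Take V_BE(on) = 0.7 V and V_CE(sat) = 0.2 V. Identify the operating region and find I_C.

Assume active. Base-emitter loop: I_B = (V_BB − V_BE)/(R_B + (β+1)R_E) = (5.6 − 0.7)/(82 + 81×2.2) = 0.0188 mA.
I_C = β·I_B = 80×0.0188 = 1.51 mA.
V_CE = V_CC − I_C·R_C − I_E·R_E = 13 − 1.51×1.8 − 1.53×2.2 = 6.93 V > V_CE(sat), so the active-region assumption holds.

active; I_C ≈ 1.5 mA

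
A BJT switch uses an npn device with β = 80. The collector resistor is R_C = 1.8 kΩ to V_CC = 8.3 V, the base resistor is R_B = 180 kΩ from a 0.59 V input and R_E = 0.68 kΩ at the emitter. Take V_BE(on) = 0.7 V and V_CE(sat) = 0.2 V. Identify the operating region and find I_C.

cutoff; I_C ≈ 0

V_BB = 0.59 V ≤ V_BE(on) = 0.7 V, so the base-emitter junction is not forward biased.
The transistor is in cutoff: I_B = I_C = 0.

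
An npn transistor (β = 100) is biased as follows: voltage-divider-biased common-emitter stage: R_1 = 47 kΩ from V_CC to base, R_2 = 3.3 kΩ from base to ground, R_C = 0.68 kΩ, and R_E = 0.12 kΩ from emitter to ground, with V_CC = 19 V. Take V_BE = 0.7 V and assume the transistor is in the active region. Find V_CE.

Thevenize the base divider: V_Th = V_CC·R_2/(R_1+R_2) = 19×3.3/50.3 = 1.25 V, R_Th = R_1‖R_2 = 3.08 kΩ.
Base-emitter loop: V_Th = I_B·R_Th + V_BE + (β+1)I_B·R_E, so I_B = (1.25 − 0.7) / (3.08 + 101×0.12) = 0.0359 mA.
I_C = β·I_B = 100×0.0359 = 3.59 mA, and I_E = (β+1)I_B = 3.63 mA.
V_CE = V_CC − I_C·R_C − I_E·R_E = 19 − 3.59×0.68 − 3.63×0.12 = 16.1 V.
V_CE = 16.1 V > 0.2 V confirms active-region operation.

V_CE ≈ 16 V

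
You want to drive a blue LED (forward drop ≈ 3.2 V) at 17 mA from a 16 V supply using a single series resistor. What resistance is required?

The resistor drops V_S − V_D = 16 − 3.2 = 12.8 V at 17 mA.
R = 12.8 V / 17 mA = 0.753 kΩ.

R ≈ 0.75 kΩ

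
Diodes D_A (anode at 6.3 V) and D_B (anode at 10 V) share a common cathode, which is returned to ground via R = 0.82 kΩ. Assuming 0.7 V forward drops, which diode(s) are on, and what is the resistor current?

Only D_B conducts; I_R ≈ 11 mA

Assume both conduct. Then node N would need to be at both 6.3−0.7 = 5.6 V and 10−0.7 = 9.3 V, which is impossible.
Assume only D_B conducts: V_N = 10 − 0.7 = 9.3 V, so I_R = 9.3/0.82 = 11.3 mA.
Check D_A: its anode-to-cathode voltage is 6.3 − 9.3 = -3 V < 0.7 V, so it is off. The assumption is consistent.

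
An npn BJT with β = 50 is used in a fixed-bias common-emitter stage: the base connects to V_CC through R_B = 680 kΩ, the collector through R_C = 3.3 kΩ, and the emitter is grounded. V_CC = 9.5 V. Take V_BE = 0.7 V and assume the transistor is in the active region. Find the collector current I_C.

Base loop: V_CC = I_B·R_B + V_BE, so I_B = (9.5 − 0.7)/680 kΩ = 0.0129 mA.
In the active region I_C = β·I_B = 50 × 0.0129 = 0.647 mA.
Collector loop: V_CE = V_CC − I_C·R_C = 9.5 − 0.647×3.3 = 7.36 V.
Since V_CE = 7.36 V > V_CE(sat) ≈ 0.2 V, the transistor is in the active region as assumed.

I_C ≈ 0.65 mA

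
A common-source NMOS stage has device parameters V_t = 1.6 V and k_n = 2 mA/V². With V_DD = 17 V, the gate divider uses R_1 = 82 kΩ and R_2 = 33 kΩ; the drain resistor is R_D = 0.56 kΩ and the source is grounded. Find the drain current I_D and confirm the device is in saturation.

I_D ≈ 11 mA

V_G = V_DD·R_2/(R_1+R_2) = 17×33/115 = 4.88 V. With the source grounded, V_GS = V_G = 4.88 V.
Assume saturation: I_D = (k_n/2)(V_GS − V_t)² = (2/2)×(4.88 − 1.6)² = 1×3.28² = 10.7 mA.
V_DS = V_DD − I_D·R_D = 17 − 10.7×0.56 = 11 V.
Saturation requires V_DS ≥ V_GS − V_t = 3.28 V; 11 ≥ 3.28 ✓.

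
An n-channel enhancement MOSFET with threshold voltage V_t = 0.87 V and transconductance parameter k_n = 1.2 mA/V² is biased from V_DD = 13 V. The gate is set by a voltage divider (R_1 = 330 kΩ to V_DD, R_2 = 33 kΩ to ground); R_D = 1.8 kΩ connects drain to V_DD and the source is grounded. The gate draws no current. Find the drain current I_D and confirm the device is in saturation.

I_D ≈ 0.058 mA

V_G = V_DD·R_2/(R_1+R_2) = 13×33/363 = 1.18 V. With the source grounded, V_GS = V_G = 1.18 V.
Assume saturation: I_D = (k_n/2)(V_GS − V_t)² = (1.2/2)×(1.18 − 0.87)² = 0.6×0.312² = 0.0583 mA.
V_DS = V_DD − I_D·R_D = 13 − 0.0583×1.8 = 12.9 V.
Saturation requires V_DS ≥ V_GS − V_t = 0.312 V; 12.9 ≥ 0.312 ✓.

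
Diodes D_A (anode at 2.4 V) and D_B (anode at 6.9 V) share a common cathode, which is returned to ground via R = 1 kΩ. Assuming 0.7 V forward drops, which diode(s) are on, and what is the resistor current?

Assume both conduct. Then node N would need to be at both 2.4−0.7 = 1.7 V and 6.9−0.7 = 6.2 V, which is impossible.
Assume only D_B conducts: V_N = 6.9 − 0.7 = 6.2 V, so I_R = 6.2/1 = 6.2 mA.
Check D_A: its anode-to-cathode voltage is 2.4 − 6.2 = -3.8 V < 0.7 V, so it is off. The assumption is consistent.

Only D_B conducts; I_R ≈ 6.2 mA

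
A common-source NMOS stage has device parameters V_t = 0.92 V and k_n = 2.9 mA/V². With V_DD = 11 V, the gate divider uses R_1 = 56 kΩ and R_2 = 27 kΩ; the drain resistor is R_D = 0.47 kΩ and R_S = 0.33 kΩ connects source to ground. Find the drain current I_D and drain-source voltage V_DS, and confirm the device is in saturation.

I_D ≈ 3.4 mA, V_DS ≈ 8.3 V

V_G = V_DD·R_2/(R_1+R_2) = 11×27/83 = 3.58 V.
Assume saturation: I_D = (k_n/2)(V_GS − V_t)² with V_GS = V_G − I_D·R_S = 3.58 − 0.33·I_D.
Substituting gives 0.158·I_D² − 3.54·I_D + 10.2 = 0, with roots I_D = 3.41 or 19 mA.
The root I_D = 19 mA gives V_GS = -2.7 V ≤ V_t, so take I_D = 3.41 mA.
Then V_GS = 2.45 V and V_DS = V_DD − I_D(R_D+R_S) = 11 − 3.41×0.8 = 8.27 V.
Saturation requires V_DS ≥ V_GS − V_t = 1.53 V; 8.27 ≥ 1.53 ✓.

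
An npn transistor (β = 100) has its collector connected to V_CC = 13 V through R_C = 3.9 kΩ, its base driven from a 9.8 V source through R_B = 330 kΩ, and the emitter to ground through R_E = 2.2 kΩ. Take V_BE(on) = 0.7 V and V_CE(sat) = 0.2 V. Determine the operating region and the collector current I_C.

Assume active. Base-emitter loop: I_B = (V_BB − V_BE)/(R_B + (β+1)R_E) = (9.8 − 0.7)/(330 + 101×2.2) = 0.0165 mA.
I_C = β·I_B = 100×0.0165 = 1.65 mA.
V_CE = V_CC − I_C·R_C − I_E·R_E = 13 − 1.65×3.9 − 1.66×2.2 = 2.91 V > V_CE(sat), so the active-region assumption holds.

active; I_C ≈ 1.6 mA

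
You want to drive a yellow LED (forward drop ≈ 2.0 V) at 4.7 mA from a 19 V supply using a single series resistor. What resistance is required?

The resistor drops V_S − V_D = 19 − 2.0 = 17 V at 4.7 mA.
R = 17 V / 4.7 mA = 3.62 kΩ.

R ≈ 3.6 kΩ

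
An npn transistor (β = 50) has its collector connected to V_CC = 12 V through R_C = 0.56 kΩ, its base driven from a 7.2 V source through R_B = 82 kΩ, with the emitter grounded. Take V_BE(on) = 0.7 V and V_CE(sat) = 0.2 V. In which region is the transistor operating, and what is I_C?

Assume active. Base-emitter loop: I_B = (V_BB − V_BE)/R_B = (7.2 − 0.7)/82 = 0.0793 mA.
I_C = β·I_B = 50×0.0793 = 3.96 mA.
V_CE = V_CC − I_C·R_C = 12 − 3.96×0.56 = 9.78 V > V_CE(sat), so the active-region assumption holds.

active; I_C ≈ 4 mA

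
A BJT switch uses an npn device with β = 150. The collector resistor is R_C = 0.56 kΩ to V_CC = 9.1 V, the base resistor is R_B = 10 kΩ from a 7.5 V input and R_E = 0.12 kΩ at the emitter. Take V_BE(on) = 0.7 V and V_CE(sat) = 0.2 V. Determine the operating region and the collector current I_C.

saturation; I_C ≈ 13 mA

Assume active: I_B = (7.5 − 0.7)/(10 + 151×0.12) = 0.242 mA, I_C = β·I_B = 36.3 mA.
Then V_CE = 9.1 − 36.3×0.56 − 36.5×0.12 = -15.6 V < 0.2 V — the active assumption fails.
Re-solve with V_CE = 0.2 V. KCL at the emitter: V_E/R_E = (V_BB−0.7−V_E)/R_B + (V_CC−0.2−V_E)/R_C, giving V_E = 1.62 V.
I_C = (V_CC − 0.2 − V_E)/R_C = (8.9 − 1.62)/0.56 = 13 mA.
Check: I_B = (6.8 − 1.62)/10 = 0.518 mA, and β·I_B = 77.7 mA > I_C, confirming saturation.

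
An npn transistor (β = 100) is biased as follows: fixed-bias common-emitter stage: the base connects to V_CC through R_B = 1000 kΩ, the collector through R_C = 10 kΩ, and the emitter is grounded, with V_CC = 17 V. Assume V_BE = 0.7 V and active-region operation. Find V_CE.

V_CE ≈ 0.7 V

Base loop: V_CC = I_B·R_B + V_BE, so I_B = (17 − 0.7)/1000 kΩ = 0.0163 mA.
In the active region I_C = β·I_B = 100 × 0.0163 = 1.63 mA.
Collector loop: V_CE = V_CC − I_C·R_C = 17 − 1.63×10 = 0.7 V.
Since V_CE = 0.7 V > V_CE(sat) ≈ 0.2 V, the transistor is in the active region as assumed.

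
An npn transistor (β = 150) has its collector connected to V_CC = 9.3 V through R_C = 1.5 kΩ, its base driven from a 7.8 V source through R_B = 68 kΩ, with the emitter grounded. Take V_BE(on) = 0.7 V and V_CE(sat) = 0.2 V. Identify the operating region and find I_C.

Assume active: I_B = (7.8 − 0.7)/68 = 0.104 mA, giving I_C = β·I_B = 15.7 mA.
But then V_CE = 9.3 − 15.7×1.5 = -14.2 V < V_CE(sat) = 0.2 V — impossible in the active region.
So the transistor is saturated. With V_CE = 0.2 V, I_C = (V_CC − 0.2)/R_C = 9.1/1.5 = 6.07 mA.
Check: β·I_B = 15.7 mA > I_C = 6.07 mA, confirming saturation.

saturation; I_C ≈ 6.1 mA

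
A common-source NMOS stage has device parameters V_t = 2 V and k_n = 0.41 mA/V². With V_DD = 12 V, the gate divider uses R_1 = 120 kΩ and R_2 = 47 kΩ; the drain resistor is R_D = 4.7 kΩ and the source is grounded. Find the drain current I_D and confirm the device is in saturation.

V_G = V_DD·R_2/(R_1+R_2) = 12×47/167 = 3.38 V. With the source grounded, V_GS = V_G = 3.38 V.
Assume saturation: I_D = (k_n/2)(V_GS − V_t)² = (0.41/2)×(3.38 − 2)² = 0.205×1.38² = 0.389 mA.
V_DS = V_DD − I_D·R_D = 12 − 0.389×4.7 = 10.2 V.
Saturation requires V_DS ≥ V_GS − V_t = 1.38 V; 10.2 ≥ 1.38 ✓.

I_D ≈ 0.39 mA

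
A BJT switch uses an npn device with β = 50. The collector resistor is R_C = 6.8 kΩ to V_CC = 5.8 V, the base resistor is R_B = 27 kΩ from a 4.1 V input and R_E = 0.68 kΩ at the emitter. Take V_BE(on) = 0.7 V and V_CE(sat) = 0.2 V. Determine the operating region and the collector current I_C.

Assume active: I_B = (4.1 − 0.7)/(27 + 51×0.68) = 0.0551 mA, I_C = β·I_B = 2.76 mA.
Then V_CE = 5.8 − 2.76×6.8 − 2.81×0.68 = -14.9 V < 0.2 V — the active assumption fails.
Re-solve with V_CE = 0.2 V. KCL at the emitter: V_E/R_E = (V_BB−0.7−V_E)/R_B + (V_CC−0.2−V_E)/R_C, giving V_E = 0.574 V.
I_C = (V_CC − 0.2 − V_E)/R_C = (5.6 − 0.574)/6.8 = 0.739 mA.
Check: I_B = (3.4 − 0.574)/27 = 0.105 mA, and β·I_B = 5.23 mA > I_C, confirming saturation.

saturation; I_C ≈ 0.74 mA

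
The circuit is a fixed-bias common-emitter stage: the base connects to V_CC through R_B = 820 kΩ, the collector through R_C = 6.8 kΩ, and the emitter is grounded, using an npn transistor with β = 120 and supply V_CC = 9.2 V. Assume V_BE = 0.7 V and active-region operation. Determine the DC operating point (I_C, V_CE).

I_C ≈ 1.2 mA, V_CE ≈ 0.74 V

Base loop: V_CC = I_B·R_B + V_BE, so I_B = (9.2 − 0.7)/820 kΩ = 0.0104 mA.
In the active region I_C = β·I_B = 120 × 0.0104 = 1.24 mA.
Collector loop: V_CE = V_CC − I_C·R_C = 9.2 − 1.24×6.8 = 0.741 V.
Since V_CE = 0.741 V > V_CE(sat) ≈ 0.2 V, the transistor is in the active region as assumed.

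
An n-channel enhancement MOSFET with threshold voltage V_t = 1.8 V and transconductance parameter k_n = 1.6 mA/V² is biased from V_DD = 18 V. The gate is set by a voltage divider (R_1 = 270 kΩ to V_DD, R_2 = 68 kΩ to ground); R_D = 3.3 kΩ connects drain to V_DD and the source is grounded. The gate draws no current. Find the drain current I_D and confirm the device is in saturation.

V_G = V_DD·R_2/(R_1+R_2) = 18×68/338 = 3.62 V. With the source grounded, V_GS = V_G = 3.62 V.
Assume saturation: I_D = (k_n/2)(V_GS − V_t)² = (1.6/2)×(3.62 − 1.8)² = 0.8×1.82² = 2.65 mA.
V_DS = V_DD − I_D·R_D = 18 − 2.65×3.3 = 9.24 V.
Saturation requires V_DS ≥ V_GS − V_t = 1.82 V; 9.24 ≥ 1.82 ✓.

I_D ≈ 2.7 mA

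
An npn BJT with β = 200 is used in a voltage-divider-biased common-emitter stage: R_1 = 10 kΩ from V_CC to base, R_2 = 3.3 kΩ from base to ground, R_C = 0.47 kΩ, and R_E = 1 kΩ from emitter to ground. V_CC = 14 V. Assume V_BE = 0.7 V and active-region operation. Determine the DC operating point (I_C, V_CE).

I_C ≈ 2.7 mA, V_CE ≈ 10 V

Thevenize the base divider: V_Th = V_CC·R_2/(R_1+R_2) = 14×3.3/13.3 = 3.47 V, R_Th = R_1‖R_2 = 2.48 kΩ.
Base-emitter loop: V_Th = I_B·R_Th + V_BE + (β+1)I_B·R_E, so I_B = (3.47 − 0.7) / (2.48 + 201×1) = 0.0136 mA.
I_C = β·I_B = 200×0.0136 = 2.73 mA, and I_E = (β+1)I_B = 2.74 mA.
V_CE = V_CC − I_C·R_C − I_E·R_E = 14 − 2.73×0.47 − 2.74×1 = 9.98 V.
V_CE = 9.98 V > 0.2 V confirms active-region operation.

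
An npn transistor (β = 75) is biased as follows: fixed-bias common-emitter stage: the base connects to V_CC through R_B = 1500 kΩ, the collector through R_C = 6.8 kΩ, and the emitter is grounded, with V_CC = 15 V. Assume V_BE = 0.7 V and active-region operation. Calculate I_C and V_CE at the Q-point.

Base loop: V_CC = I_B·R_B + V_BE, so I_B = (15 − 0.7)/1500 kΩ = 0.00953 mA.
In the active region I_C = β·I_B = 75 × 0.00953 = 0.715 mA.
Collector loop: V_CE = V_CC − I_C·R_C = 15 − 0.715×6.8 = 10.1 V.
Since V_CE = 10.1 V > V_CE(sat) ≈ 0.2 V, the transistor is in the active region as assumed.

I_C ≈ 0.72 mA, V_CE ≈ 10 V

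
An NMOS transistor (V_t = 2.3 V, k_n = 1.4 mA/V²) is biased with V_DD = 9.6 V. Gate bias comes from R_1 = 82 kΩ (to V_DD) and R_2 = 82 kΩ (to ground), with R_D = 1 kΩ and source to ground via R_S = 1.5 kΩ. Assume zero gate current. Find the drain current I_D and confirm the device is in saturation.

V_G = V_DD·R_2/(R_1+R_2) = 9.6×82/164 = 4.8 V.
Assume saturation: I_D = (k_n/2)(V_GS − V_t)² with V_GS = V_G − I_D·R_S = 4.8 − 1.5·I_D.
Substituting gives 1.57·I_D² − 6.25·I_D + 4.38 = 0, with roots I_D = 0.908 or 3.06 mA.
The root I_D = 3.06 mA gives V_GS = 0.209 V ≤ V_t, so take I_D = 0.908 mA.
Then V_GS = 3.44 V and V_DS = V_DD − I_D(R_D+R_S) = 9.6 − 0.908×2.5 = 7.33 V.
Saturation requires V_DS ≥ V_GS − V_t = 1.14 V; 7.33 ≥ 1.14 ✓.

I_D ≈ 0.91 mA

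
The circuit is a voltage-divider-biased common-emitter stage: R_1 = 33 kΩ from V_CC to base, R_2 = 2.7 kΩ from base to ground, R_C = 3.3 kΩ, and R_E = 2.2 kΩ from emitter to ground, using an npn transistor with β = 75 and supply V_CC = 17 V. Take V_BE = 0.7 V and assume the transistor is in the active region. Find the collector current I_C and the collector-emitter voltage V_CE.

I_C ≈ 0.26 mA, V_CE ≈ 16 V

Thevenize the base divider: V_Th = V_CC·R_2/(R_1+R_2) = 17×2.7/35.7 = 1.29 V, R_Th = R_1‖R_2 = 2.5 kΩ.
Base-emitter loop: V_Th = I_B·R_Th + V_BE + (β+1)I_B·R_E, so I_B = (1.29 − 0.7) / (2.5 + 76×2.2) = 0.00345 mA.
I_C = β·I_B = 75×0.00345 = 0.259 mA, and I_E = (β+1)I_B = 0.262 mA.
V_CE = V_CC − I_C·R_C − I_E·R_E = 17 − 0.259×3.3 − 0.262×2.2 = 15.6 V.
V_CE = 15.6 V > 0.2 V confirms active-region operation.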